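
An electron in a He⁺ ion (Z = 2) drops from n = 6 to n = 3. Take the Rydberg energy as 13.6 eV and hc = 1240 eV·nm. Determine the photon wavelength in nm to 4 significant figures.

For Z = 2 the level energies scale as Z², so the effective Rydberg energy is 13.6 × 4 = 54.40 eV.
ΔE = 54.40 × (1/3² − 1/6²) = 54.40 × 0.08333 = 4.533 eV.
λ = hc/ΔE = 1240 / 4.533 = 273.5 nm.

273.5 nm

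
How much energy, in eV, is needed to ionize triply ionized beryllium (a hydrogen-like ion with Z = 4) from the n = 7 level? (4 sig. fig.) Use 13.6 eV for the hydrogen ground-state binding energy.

E_n = −13.6 Z²/n² = −217.6/n² eV for Z = 4.
E_7 = −217.6/49 = −4.441 eV, so ionization (to E = 0) requires 4.441 eV.

4.441 eV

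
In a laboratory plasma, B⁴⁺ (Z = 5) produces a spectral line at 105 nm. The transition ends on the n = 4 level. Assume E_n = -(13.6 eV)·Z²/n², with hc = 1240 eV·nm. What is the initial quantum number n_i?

The photon energy is ΔE = hc/λ = 1240 / 105 = 11.81 eV.
With Z = 5, ΔE = 340.0 × (1/n_f² − 1/n_i²), so 1/n_f² − 1/n_i² = 0.03473.
With n_f = 4: 1/n_i² = 1/16 − 0.03473 = 0.02777, so n_i ≈ 6.00.

n_i = 6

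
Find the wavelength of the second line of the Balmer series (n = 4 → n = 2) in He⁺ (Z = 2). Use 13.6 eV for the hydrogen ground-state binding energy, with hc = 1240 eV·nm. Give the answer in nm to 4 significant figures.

121.6 nm

The Balmer series terminates on n_f = 2; the second line has n_i = 2+2 = 4.
ΔE = 54.40 × (1/2² − 1/4²) = 10.20 eV.
λ = 1240 / 10.20 = 121.6 nm.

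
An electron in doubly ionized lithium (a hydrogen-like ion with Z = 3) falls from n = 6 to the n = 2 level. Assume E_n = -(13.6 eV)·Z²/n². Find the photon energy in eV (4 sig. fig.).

27.20 eV

The Bohr energies scale as Z², so for Z = 3: E_n = −122.4/n² eV.
E_6 = −122.4/36 = −3.400 eV and E_2 = −122.4/4 = −30.60 eV.
The photon energy is |E_6 − E_2| = 27.20 eV.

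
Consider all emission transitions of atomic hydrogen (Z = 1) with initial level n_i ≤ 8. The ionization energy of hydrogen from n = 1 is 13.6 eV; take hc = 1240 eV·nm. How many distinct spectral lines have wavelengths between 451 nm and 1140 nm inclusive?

Enumerate all n_i → n_f pairs with 1 ≤ n_f < n_i ≤ 8 and compute λ = 1240 / [13.6·1·(1/n_f² − 1/n_i²)].
Lines falling in [451, 1140] nm: 4→2 (486.3 nm), 3→2 (656.5 nm), 8→3 (954.9 nm), 7→3 (1005 nm), 6→3 (1094 nm).

5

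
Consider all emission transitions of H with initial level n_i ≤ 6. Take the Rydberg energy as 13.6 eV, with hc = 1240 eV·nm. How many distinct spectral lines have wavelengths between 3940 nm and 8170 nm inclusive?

Enumerate all n_i → n_f pairs with 1 ≤ n_f < n_i ≤ 6 and compute λ = 1240 / [13.6·1·(1/n_f² − 1/n_i²)].
Lines falling in [3940, 8170] nm: 5→4 (4052 nm), 6→5 (7460 nm).

2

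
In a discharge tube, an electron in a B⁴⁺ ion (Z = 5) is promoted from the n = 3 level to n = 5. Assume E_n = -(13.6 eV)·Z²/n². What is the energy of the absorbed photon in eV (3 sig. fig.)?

24.2 eV

The Bohr energies scale as Z², so for Z = 5: E_n = −340.0/n² eV.
E_5 = −340.0/25 = −13.60 eV and E_3 = −340.0/9 = −37.78 eV.
The photon energy is |E_5 − E_3| = 24.2 eV.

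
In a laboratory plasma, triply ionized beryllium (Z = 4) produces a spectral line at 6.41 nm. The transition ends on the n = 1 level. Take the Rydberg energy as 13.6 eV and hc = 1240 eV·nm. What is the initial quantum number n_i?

The photon energy is ΔE = hc/λ = 1240 / 6.41 = 193.4 eV.
With Z = 4, ΔE = 217.6 × (1/n_f² − 1/n_i²), so 1/n_f² − 1/n_i² = 0.8890.
With n_f = 1: 1/n_i² = 1/1 − 0.8890 = 0.1110, so n_i ≈ 3.00.

n_i = 3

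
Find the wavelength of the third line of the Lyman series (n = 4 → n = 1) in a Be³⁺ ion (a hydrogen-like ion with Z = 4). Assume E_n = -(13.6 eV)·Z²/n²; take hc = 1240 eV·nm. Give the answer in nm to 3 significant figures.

The Lyman series terminates on n_f = 1; the third line has n_i = 1+3 = 4.
ΔE = 217.6 × (1/1² − 1/4²) = 204.0 eV.
λ = 1240 / 204.0 = 6.08 nm.

6.08 nm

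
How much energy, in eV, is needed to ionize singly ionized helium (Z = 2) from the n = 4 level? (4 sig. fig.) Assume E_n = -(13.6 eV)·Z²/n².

3.400 eV

E_n = −13.6 Z²/n² = −54.40/n² eV for Z = 2.
E_4 = −54.40/16 = −3.400 eV, so ionization (to E = 0) requires 3.400 eV.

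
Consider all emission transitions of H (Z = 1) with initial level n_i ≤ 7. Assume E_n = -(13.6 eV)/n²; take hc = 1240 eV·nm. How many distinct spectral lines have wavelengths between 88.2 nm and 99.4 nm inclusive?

Enumerate all n_i → n_f pairs with 1 ≤ n_f < n_i ≤ 7 and compute λ = 1240 / [13.6·1·(1/n_f² − 1/n_i²)].
Lines falling in [88.2, 99.4] nm: 7→1 (93.08 nm), 6→1 (93.78 nm), 5→1 (94.98 nm), 4→1 (97.25 nm).

4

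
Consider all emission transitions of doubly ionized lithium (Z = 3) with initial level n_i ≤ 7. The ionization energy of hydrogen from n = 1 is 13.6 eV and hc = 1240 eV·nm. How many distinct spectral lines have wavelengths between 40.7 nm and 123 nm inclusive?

7

Enumerate all n_i → n_f pairs with 1 ≤ n_f < n_i ≤ 7 and compute λ = 1240 / [13.6·9·(1/n_f² − 1/n_i²)].
Lines falling in [40.7, 123] nm: 7→2 (44.12 nm), 6→2 (45.59 nm), 5→2 (48.24 nm), 4→2 (54.03 nm), 3→2 (72.94 nm), 7→3 (111.7 nm), 6→3 (121.6 nm).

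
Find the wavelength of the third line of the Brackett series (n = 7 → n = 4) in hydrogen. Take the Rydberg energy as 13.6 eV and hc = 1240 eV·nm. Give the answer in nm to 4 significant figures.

2166 nm

The Brackett series terminates on n_f = 4; the third line has n_i = 4+3 = 7.
ΔE = 13.60 × (1/4² − 1/7²) = 0.5724 eV.
λ = 1240 / 0.5724 = 2166 nm.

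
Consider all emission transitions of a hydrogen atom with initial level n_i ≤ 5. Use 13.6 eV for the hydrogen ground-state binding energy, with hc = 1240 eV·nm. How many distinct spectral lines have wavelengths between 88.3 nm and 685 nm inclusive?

Enumerate all n_i → n_f pairs with 1 ≤ n_f < n_i ≤ 5 and compute λ = 1240 / [13.6·1·(1/n_f² − 1/n_i²)].
Lines falling in [88.3, 685] nm: 5→1 (94.98 nm), 4→1 (97.25 nm), 3→1 (102.6 nm), 2→1 (121.6 nm), 5→2 (434.2 nm), 4→2 (486.3 nm), 3→2 (656.5 nm).

7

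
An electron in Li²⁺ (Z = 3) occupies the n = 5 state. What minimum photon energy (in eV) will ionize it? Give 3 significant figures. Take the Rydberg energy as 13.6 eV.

4.90 eV

E_n = −13.6 Z²/n² = −122.4/n² eV for Z = 3.
E_5 = −122.4/25 = −4.90 eV, so ionization (to E = 0) requires 4.90 eV.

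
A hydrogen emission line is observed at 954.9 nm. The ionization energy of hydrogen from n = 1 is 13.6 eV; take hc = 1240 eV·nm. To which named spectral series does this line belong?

Paschen

ΔE = 1240/954.9 = 1.299 eV.
This matches 13.6 × (1/3² − 1/8²), so n_f = 3: the Paschen series.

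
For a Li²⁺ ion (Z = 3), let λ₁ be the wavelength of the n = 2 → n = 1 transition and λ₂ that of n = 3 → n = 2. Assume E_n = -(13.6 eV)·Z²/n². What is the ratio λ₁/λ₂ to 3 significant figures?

0.185

λ ∝ 1/ΔE ∝ 1/(1/n_f² − 1/n_i²), and the Z² and hc factors cancel in the ratio.
λ₁/λ₂ = (1/2² − 1/3²)/(1/1² − 1/2²) = 0.1389/0.7500 = 0.185.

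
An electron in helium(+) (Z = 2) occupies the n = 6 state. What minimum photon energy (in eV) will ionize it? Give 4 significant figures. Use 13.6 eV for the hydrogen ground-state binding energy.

1.511 eV

E_n = −13.6 Z²/n² = −54.40/n² eV for Z = 2.
E_6 = −54.40/36 = −1.511 eV, so ionization (to E = 0) requires 1.511 eV.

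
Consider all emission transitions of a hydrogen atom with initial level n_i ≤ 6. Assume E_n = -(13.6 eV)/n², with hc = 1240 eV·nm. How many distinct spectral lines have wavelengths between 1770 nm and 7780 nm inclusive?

Enumerate all n_i → n_f pairs with 1 ≤ n_f < n_i ≤ 6 and compute λ = 1240 / [13.6·1·(1/n_f² − 1/n_i²)].
Lines falling in [1770, 7780] nm: 4→3 (1876 nm), 6→4 (2626 nm), 5→4 (4052 nm), 6→5 (7460 nm).

4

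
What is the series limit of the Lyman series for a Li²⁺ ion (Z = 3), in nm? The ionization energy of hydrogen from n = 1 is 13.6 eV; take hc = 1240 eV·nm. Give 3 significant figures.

The Lyman series has lower level n_f = 1; the series limit corresponds to n_i → ∞.
ΔE_max = 13.6 × 9 / 1² = 122.4 eV.
λ_min = 1240 / 122.4 = 10.1 nm.

10.1 nm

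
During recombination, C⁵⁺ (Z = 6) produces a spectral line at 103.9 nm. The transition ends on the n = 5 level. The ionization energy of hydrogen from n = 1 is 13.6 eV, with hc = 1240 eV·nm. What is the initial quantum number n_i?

n_i = 8

The photon energy is ΔE = hc/λ = 1240 / 103.9 = 11.93 eV.
With Z = 6, ΔE = 489.6 × (1/n_f² − 1/n_i²), so 1/n_f² − 1/n_i² = 0.02438.
With n_f = 5: 1/n_i² = 1/25 − 0.02438 = 0.01562, so n_i ≈ 8.00.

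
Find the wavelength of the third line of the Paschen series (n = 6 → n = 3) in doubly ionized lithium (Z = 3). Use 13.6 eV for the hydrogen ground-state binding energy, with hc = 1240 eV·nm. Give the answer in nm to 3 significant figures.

122 nm

The Paschen series terminates on n_f = 3; the third line has n_i = 3+3 = 6.
ΔE = 122.4 × (1/3² − 1/6²) = 10.20 eV.
λ = 1240 / 10.20 = 122 nm.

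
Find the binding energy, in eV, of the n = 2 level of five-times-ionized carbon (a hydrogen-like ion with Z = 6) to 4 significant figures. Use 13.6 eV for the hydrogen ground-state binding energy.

E_n = −13.6 Z²/n² = −489.6/n² eV for Z = 6.
E_2 = −489.6/4 = −122.4 eV, so ionization (to E = 0) requires 122.4 eV.

122.4 eV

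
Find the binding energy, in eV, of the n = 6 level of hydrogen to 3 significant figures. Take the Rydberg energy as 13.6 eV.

E_6 = −13.60/36 = −0.378 eV, so ionization (to E = 0) requires 0.378 eV.

0.378 eV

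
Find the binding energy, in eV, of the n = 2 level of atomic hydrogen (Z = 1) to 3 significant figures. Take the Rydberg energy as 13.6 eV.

3.40 eV

E_2 = −13.60/4 = −3.40 eV, so ionization (to E = 0) requires 3.40 eV.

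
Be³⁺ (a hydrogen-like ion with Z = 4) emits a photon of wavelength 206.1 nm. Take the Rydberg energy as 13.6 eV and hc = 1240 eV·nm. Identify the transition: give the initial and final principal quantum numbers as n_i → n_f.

The photon energy is ΔE = hc/λ = 1240 / 206.1 = 6.016 eV.
With Z = 4, ΔE = 217.6 × (1/n_f² − 1/n_i²), so 1/n_f² − 1/n_i² = 0.02765.
Trying n_f = 5 gives 1/n_i² = 0.01235, i.e. n_i ≈ 9; this pair matches.

n_i = 9, n_f = 5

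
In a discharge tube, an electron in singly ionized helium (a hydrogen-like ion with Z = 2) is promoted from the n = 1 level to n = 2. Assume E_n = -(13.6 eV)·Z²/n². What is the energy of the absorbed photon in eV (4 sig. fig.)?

40.80 eV

The Bohr energies scale as Z², so for Z = 2: E_n = −54.40/n² eV.
E_2 = −54.40/4 = −13.60 eV and E_1 = −54.40/1 = −54.40 eV.
The photon energy is |E_2 − E_1| = 40.80 eV.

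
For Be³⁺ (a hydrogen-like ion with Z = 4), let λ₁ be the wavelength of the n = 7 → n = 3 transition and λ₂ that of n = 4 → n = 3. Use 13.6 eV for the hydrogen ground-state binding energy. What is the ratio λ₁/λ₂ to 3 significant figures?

0.536

λ ∝ 1/ΔE ∝ 1/(1/n_f² − 1/n_i²), and the Z² and hc factors cancel in the ratio.
λ₁/λ₂ = (1/3² − 1/4²)/(1/3² − 1/7²) = 0.04861/0.09070 = 0.536.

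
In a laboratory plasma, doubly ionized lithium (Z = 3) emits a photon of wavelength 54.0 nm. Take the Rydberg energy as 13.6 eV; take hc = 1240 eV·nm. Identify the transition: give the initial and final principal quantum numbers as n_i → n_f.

n_i = 4, n_f = 2

The photon energy is ΔE = hc/λ = 1240 / 54.0 = 22.96 eV.
With Z = 3, ΔE = 122.4 × (1/n_f² − 1/n_i²), so 1/n_f² − 1/n_i² = 0.1876.
Trying n_f = 2 gives 1/n_i² = 0.06239, i.e. n_i ≈ 4; this pair matches.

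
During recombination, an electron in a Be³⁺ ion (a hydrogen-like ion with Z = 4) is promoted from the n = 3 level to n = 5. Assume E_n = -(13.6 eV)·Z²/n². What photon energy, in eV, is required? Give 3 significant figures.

15.5 eV

The Bohr energies scale as Z², so for Z = 4: E_n = −217.6/n² eV.
E_5 = −217.6/25 = −8.704 eV and E_3 = −217.6/9 = −24.18 eV.
The photon energy is |E_5 − E_3| = 15.5 eV.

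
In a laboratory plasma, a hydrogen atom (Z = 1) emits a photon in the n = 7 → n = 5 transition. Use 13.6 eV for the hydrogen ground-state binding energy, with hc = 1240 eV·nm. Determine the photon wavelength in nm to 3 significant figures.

ΔE = 13.60 × (1/5² − 1/7²) = 13.60 × 0.01959 = 0.2664 eV.
λ = hc/ΔE = 1240 / 0.2664 = 4650 nm.
This line belongs to the Pfund series.

4650 nm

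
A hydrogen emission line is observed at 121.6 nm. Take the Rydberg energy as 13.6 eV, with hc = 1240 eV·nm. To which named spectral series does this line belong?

ΔE = 1240/121.6 = 10.20 eV.
This matches 13.6 × (1/1² − 1/2²), so n_f = 1: the Lyman series.

Lyman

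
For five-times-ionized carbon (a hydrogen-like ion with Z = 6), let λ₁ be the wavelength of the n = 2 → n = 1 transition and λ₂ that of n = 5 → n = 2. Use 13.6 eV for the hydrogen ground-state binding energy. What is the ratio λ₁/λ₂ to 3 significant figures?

0.280

λ ∝ 1/ΔE ∝ 1/(1/n_f² − 1/n_i²), and the Z² and hc factors cancel in the ratio.
λ₁/λ₂ = (1/2² − 1/5²)/(1/1² − 1/2²) = 0.2100/0.7500 = 0.280.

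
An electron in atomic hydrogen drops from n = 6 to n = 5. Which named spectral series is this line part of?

Pfund

The series is set by the lower level: n_f = 5 is the Pfund series.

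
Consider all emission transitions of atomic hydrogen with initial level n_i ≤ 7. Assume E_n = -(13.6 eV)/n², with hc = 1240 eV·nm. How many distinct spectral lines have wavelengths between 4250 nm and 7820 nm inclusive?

2

Enumerate all n_i → n_f pairs with 1 ≤ n_f < n_i ≤ 7 and compute λ = 1240 / [13.6·1·(1/n_f² − 1/n_i²)].
Lines falling in [4250, 7820] nm: 7→5 (4654 nm), 6→5 (7460 nm).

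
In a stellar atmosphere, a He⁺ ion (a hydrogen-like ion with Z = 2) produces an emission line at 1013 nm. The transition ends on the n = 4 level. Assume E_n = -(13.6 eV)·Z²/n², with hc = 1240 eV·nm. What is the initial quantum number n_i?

The photon energy is ΔE = hc/λ = 1240 / 1013 = 1.224 eV.
With Z = 2, ΔE = 54.40 × (1/n_f² − 1/n_i²), so 1/n_f² − 1/n_i² = 0.02250.
With n_f = 4: 1/n_i² = 1/16 − 0.02250 = 0.04000, so n_i ≈ 5.00.

n_i = 5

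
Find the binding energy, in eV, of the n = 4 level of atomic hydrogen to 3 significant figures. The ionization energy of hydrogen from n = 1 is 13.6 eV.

0.850 eV

E_4 = −13.60/16 = −0.850 eV, so ionization (to E = 0) requires 0.850 eV.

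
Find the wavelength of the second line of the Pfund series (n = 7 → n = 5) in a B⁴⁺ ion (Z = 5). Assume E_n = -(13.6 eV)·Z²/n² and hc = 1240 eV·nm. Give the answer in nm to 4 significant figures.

The Pfund series terminates on n_f = 5; the second line has n_i = 5+2 = 7.
ΔE = 340.0 × (1/5² − 1/7²) = 6.661 eV.
λ = 1240 / 6.661 = 186.2 nm.

186.2 nm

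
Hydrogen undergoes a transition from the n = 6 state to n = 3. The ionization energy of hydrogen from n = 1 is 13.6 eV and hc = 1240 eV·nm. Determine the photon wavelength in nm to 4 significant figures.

ΔE = 13.60 × (1/3² − 1/6²) = 13.60 × 0.08333 = 1.133 eV.
λ = hc/ΔE = 1240 / 1.133 = 1094 nm.

1094 nm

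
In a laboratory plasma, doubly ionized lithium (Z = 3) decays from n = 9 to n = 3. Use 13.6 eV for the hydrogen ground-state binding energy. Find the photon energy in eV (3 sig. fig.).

The Bohr energies scale as Z², so for Z = 3: E_n = −122.4/n² eV.
E_9 = −122.4/81 = −1.511 eV and E_3 = −122.4/9 = −13.60 eV.
The photon energy is |E_9 − E_3| = 12.1 eV.

12.1 eV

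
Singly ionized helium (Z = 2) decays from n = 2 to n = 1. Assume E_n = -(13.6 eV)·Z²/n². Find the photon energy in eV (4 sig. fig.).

The Bohr energies scale as Z², so for Z = 2: E_n = −54.40/n² eV.
E_2 = −54.40/4 = −13.60 eV and E_1 = −54.40/1 = −54.40 eV.
The photon energy is |E_2 − E_1| = 40.80 eV.

40.80 eV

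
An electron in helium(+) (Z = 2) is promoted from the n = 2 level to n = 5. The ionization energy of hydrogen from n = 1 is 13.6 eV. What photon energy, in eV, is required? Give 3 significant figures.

11.4 eV

The Bohr energies scale as Z², so for Z = 2: E_n = −54.40/n² eV.
E_5 = −54.40/25 = −2.176 eV and E_2 = −54.40/4 = −13.60 eV.
The photon energy is |E_5 − E_2| = 11.4 eV.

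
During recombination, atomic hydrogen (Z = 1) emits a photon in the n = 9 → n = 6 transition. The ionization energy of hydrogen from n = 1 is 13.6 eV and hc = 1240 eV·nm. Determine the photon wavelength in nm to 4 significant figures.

ΔE = 13.60 × (1/6² − 1/9²) = 13.60 × 0.01543 = 0.2099 eV.
λ = hc/ΔE = 1240 / 0.2099 = 5908 nm.

5908 nm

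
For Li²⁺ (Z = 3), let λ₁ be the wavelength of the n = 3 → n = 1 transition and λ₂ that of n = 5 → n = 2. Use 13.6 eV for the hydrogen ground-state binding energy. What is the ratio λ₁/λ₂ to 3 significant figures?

0.236

λ ∝ 1/ΔE ∝ 1/(1/n_f² − 1/n_i²), and the Z² and hc factors cancel in the ratio.
λ₁/λ₂ = (1/2² − 1/5²)/(1/1² − 1/3²) = 0.2100/0.8889 = 0.236.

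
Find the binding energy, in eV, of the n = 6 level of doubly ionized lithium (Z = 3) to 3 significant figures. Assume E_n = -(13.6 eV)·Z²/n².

E_n = −13.6 Z²/n² = −122.4/n² eV for Z = 3.
E_6 = −122.4/36 = −3.40 eV, so ionization (to E = 0) requires 3.40 eV.

3.40 eV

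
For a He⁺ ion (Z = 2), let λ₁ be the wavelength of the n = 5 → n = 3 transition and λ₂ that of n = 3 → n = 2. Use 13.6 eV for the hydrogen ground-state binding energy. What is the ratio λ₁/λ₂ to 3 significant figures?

λ ∝ 1/ΔE ∝ 1/(1/n_f² − 1/n_i²), and the Z² and hc factors cancel in the ratio.
λ₁/λ₂ = (1/2² − 1/3²)/(1/3² − 1/5²) = 0.1389/0.07111 = 1.95.

1.95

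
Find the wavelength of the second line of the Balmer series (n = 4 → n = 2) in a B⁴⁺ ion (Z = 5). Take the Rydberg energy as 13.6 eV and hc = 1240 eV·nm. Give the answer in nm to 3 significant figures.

19.5 nm

The Balmer series terminates on n_f = 2; the second line has n_i = 2+2 = 4.
ΔE = 340.0 × (1/2² − 1/4²) = 63.75 eV.
λ = 1240 / 63.75 = 19.5 nm.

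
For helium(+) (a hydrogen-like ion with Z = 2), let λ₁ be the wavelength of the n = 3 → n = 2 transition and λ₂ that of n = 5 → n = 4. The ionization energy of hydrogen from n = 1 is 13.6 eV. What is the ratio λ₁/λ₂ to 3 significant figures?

λ ∝ 1/ΔE ∝ 1/(1/n_f² − 1/n_i²), and the Z² and hc factors cancel in the ratio.
λ₁/λ₂ = (1/4² − 1/5²)/(1/2² − 1/3²) = 0.02250/0.1389 = 0.162.

0.162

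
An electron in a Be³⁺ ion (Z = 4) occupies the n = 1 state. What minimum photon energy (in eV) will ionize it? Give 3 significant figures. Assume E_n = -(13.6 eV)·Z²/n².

218 eV

E_n = −13.6 Z²/n² = −217.6/n² eV for Z = 4.
E_1 = −217.6/1 = −218 eV, so ionization (to E = 0) requires 218 eV.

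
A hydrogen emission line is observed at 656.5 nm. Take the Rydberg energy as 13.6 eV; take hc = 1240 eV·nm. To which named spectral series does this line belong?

Balmer

ΔE = 1240/656.5 = 1.889 eV.
This matches 13.6 × (1/2² − 1/3²), so n_f = 2: the Balmer series.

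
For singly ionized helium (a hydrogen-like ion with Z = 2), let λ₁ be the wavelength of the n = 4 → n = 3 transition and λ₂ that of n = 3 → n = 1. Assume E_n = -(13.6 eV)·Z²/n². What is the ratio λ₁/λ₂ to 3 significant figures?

λ ∝ 1/ΔE ∝ 1/(1/n_f² − 1/n_i²), and the Z² and hc factors cancel in the ratio.
λ₁/λ₂ = (1/1² − 1/3²)/(1/3² − 1/4²) = 0.8889/0.04861 = 18.3.

18.3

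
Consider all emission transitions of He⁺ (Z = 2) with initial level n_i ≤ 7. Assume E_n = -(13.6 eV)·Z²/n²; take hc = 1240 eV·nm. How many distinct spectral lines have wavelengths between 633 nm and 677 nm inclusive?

Enumerate all n_i → n_f pairs with 1 ≤ n_f < n_i ≤ 7 and compute λ = 1240 / [13.6·4·(1/n_f² − 1/n_i²)].
Lines falling in [633, 677] nm: 6→4 (656.5 nm).

1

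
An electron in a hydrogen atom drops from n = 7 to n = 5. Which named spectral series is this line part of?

The series is set by the lower level: n_f = 5 is the Pfund series.

Pfund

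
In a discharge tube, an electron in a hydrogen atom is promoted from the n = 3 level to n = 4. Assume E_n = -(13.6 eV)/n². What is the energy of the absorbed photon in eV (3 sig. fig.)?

E_4 = −13.60/16 = −0.8500 eV and E_3 = −13.60/9 = −1.511 eV.
The photon energy is |E_4 − E_3| = 0.661 eV.

0.661 eV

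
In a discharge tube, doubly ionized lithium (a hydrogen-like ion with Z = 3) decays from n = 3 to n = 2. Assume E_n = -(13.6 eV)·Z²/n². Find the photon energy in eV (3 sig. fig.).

The Bohr energies scale as Z², so for Z = 3: E_n = −122.4/n² eV.
E_3 = −122.4/9 = −13.60 eV and E_2 = −122.4/4 = −30.60 eV.
The photon energy is |E_3 − E_2| = 17.0 eV.

17.0 eV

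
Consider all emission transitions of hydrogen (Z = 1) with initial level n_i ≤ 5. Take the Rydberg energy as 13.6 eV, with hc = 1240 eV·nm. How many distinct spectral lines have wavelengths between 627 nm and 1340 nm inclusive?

2

Enumerate all n_i → n_f pairs with 1 ≤ n_f < n_i ≤ 5 and compute λ = 1240 / [13.6·1·(1/n_f² − 1/n_i²)].
Lines falling in [627, 1340] nm: 3→2 (656.5 nm), 5→3 (1282 nm).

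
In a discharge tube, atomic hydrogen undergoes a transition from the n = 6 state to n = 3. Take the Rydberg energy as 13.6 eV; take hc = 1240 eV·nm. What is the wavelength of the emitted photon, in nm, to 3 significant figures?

1090 nm

ΔE = 13.60 × (1/3² − 1/6²) = 13.60 × 0.08333 = 1.133 eV.
λ = hc/ΔE = 1240 / 1.133 = 1090 nm.
This line belongs to the Paschen series.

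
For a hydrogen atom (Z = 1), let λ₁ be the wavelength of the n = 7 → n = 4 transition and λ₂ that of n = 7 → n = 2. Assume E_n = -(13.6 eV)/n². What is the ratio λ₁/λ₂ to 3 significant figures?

λ ∝ 1/ΔE ∝ 1/(1/n_f² − 1/n_i²), and the Z² and hc factors cancel in the ratio.
λ₁/λ₂ = (1/2² − 1/7²)/(1/4² − 1/7²) = 0.2296/0.04209 = 5.45.

5.45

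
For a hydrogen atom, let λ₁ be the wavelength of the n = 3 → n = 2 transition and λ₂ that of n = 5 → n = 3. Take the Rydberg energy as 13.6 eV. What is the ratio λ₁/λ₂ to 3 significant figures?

λ ∝ 1/ΔE ∝ 1/(1/n_f² − 1/n_i²), and the Z² and hc factors cancel in the ratio.
λ₁/λ₂ = (1/3² − 1/5²)/(1/2² − 1/3²) = 0.07111/0.1389 = 0.512.

0.512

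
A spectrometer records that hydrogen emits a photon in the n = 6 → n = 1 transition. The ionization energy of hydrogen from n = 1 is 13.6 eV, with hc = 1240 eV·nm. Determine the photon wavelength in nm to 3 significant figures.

93.8 nm

ΔE = 13.60 × (1/1² − 1/6²) = 13.60 × 0.9722 = 13.22 eV.
λ = hc/ΔE = 1240 / 13.22 = 93.8 nm.
This line belongs to the Lyman series.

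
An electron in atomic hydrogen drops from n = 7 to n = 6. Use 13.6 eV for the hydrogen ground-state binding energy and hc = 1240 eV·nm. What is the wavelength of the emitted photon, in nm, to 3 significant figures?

12400 nm

ΔE = 13.60 × (1/6² − 1/7²) = 13.60 × 0.007370 = 0.1002 eV.
λ = hc/ΔE = 1240 / 0.1002 = 12400 nm.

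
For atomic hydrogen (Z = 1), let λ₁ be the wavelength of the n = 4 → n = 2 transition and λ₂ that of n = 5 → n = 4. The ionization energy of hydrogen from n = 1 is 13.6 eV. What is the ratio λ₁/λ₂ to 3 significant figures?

0.120

λ ∝ 1/ΔE ∝ 1/(1/n_f² − 1/n_i²), and the Z² and hc factors cancel in the ratio.
λ₁/λ₂ = (1/4² − 1/5²)/(1/2² − 1/4²) = 0.02250/0.1875 = 0.120.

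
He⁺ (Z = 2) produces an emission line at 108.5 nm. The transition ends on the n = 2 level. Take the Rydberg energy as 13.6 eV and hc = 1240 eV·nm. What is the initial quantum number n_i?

n_i = 5

The photon energy is ΔE = hc/λ = 1240 / 108.5 = 11.43 eV.
With Z = 2, ΔE = 54.40 × (1/n_f² − 1/n_i²), so 1/n_f² − 1/n_i² = 0.2101.
With n_f = 2: 1/n_i² = 1/4 − 0.2101 = 0.03992, so n_i ≈ 5.01.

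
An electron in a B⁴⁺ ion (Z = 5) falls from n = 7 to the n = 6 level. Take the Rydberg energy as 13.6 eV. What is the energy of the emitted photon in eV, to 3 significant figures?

The Bohr energies scale as Z², so for Z = 5: E_n = −340.0/n² eV.
E_7 = −340.0/49 = −6.939 eV and E_6 = −340.0/36 = −9.444 eV.
The photon energy is |E_7 − E_6| = 2.51 eV.

2.51 eV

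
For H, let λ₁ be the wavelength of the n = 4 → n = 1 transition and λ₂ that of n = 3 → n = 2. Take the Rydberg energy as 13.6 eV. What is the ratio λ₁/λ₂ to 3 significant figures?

0.148

λ ∝ 1/ΔE ∝ 1/(1/n_f² − 1/n_i²), and the Z² and hc factors cancel in the ratio.
λ₁/λ₂ = (1/2² − 1/3²)/(1/1² − 1/4²) = 0.1389/0.9375 = 0.148.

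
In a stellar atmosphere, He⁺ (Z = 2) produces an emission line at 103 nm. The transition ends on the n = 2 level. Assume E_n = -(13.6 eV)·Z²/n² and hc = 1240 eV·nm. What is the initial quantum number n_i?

The photon energy is ΔE = hc/λ = 1240 / 103 = 12.04 eV.
With Z = 2, ΔE = 54.40 × (1/n_f² − 1/n_i²), so 1/n_f² − 1/n_i² = 0.2213.
With n_f = 2: 1/n_i² = 1/4 − 0.2213 = 0.02870, so n_i ≈ 5.90.

n_i = 6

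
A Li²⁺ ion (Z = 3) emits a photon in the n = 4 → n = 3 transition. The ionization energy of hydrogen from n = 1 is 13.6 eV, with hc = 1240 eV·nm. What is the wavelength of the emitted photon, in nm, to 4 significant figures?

208.4 nm

For Z = 3 the level energies scale as Z², so the effective Rydberg energy is 13.6 × 9 = 122.4 eV.
ΔE = 122.4 × (1/3² − 1/4²) = 122.4 × 0.04861 = 5.950 eV.
λ = hc/ΔE = 1240 / 5.950 = 208.4 nm.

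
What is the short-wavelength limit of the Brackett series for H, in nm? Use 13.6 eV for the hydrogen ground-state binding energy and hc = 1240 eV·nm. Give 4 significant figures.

The Brackett series has lower level n_f = 4; the series limit corresponds to n_i → ∞.
ΔE_max = 13.6 × 1 / 4² = 0.8500 eV.
λ_min = 1240 / 0.8500 = 1459 nm.

1459 nm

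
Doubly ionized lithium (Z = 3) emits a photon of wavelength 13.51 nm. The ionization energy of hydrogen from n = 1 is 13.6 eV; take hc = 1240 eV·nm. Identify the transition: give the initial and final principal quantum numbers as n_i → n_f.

n_i = 2, n_f = 1

The photon energy is ΔE = hc/λ = 1240 / 13.51 = 91.78 eV.
With Z = 3, ΔE = 122.4 × (1/n_f² − 1/n_i²), so 1/n_f² − 1/n_i² = 0.7499.
Trying n_f = 1 gives 1/n_i² = 0.2501, i.e. n_i ≈ 2; this pair matches.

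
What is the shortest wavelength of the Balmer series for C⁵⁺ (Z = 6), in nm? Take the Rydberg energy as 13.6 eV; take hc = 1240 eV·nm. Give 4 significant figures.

10.13 nm

The Balmer series has lower level n_f = 2; the series limit corresponds to n_i → ∞.
ΔE_max = 13.6 × 36 / 2² = 122.4 eV.
λ_min = 1240 / 122.4 = 10.13 nm.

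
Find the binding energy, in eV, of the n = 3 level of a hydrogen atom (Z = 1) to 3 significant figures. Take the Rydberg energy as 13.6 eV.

1.51 eV

E_3 = −13.60/9 = −1.51 eV, so ionization (to E = 0) requires 1.51 eV.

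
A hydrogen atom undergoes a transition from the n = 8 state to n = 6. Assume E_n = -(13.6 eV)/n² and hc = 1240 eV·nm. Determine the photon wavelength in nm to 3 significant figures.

7500 nm

ΔE = 13.60 × (1/6² − 1/8²) = 13.60 × 0.01215 = 0.1653 eV.
λ = hc/ΔE = 1240 / 0.1653 = 7500 nm.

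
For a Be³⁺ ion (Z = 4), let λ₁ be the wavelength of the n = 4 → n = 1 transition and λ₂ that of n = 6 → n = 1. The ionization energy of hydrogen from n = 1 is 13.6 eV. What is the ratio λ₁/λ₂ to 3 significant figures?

1.04

λ ∝ 1/ΔE ∝ 1/(1/n_f² − 1/n_i²), and the Z² and hc factors cancel in the ratio.
λ₁/λ₂ = (1/1² − 1/6²)/(1/1² − 1/4²) = 0.9722/0.9375 = 1.04.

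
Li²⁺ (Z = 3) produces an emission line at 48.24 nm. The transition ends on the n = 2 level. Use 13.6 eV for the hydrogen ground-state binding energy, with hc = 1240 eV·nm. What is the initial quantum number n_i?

n_i = 5

The photon energy is ΔE = hc/λ = 1240 / 48.24 = 25.70 eV.
With Z = 3, ΔE = 122.4 × (1/n_f² − 1/n_i²), so 1/n_f² − 1/n_i² = 0.2100.
With n_f = 2: 1/n_i² = 1/4 − 0.2100 = 0.03999, so n_i ≈ 5.00.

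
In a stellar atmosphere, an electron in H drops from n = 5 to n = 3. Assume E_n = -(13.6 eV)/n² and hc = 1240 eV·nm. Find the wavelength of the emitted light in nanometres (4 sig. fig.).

1282 nm

ΔE = 13.60 × (1/3² − 1/5²) = 13.60 × 0.07111 = 0.9671 eV.
λ = hc/ΔE = 1240 / 0.9671 = 1282 nm.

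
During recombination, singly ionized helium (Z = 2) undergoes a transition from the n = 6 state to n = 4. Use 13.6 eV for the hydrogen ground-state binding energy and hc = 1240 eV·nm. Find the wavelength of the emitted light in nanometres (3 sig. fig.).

656 nm

For Z = 2 the level energies scale as Z², so the effective Rydberg energy is 13.6 × 4 = 54.40 eV.
ΔE = 54.40 × (1/4² − 1/6²) = 54.40 × 0.03472 = 1.889 eV.
λ = hc/ΔE = 1240 / 1.889 = 656 nm.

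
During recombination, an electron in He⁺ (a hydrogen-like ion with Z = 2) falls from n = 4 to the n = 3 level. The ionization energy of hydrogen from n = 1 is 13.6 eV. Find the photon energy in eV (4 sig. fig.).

The Bohr energies scale as Z², so for Z = 2: E_n = −54.40/n² eV.
E_4 = −54.40/16 = −3.400 eV and E_3 = −54.40/9 = −6.044 eV.
The photon energy is |E_4 − E_3| = 2.644 eV.

2.644 eV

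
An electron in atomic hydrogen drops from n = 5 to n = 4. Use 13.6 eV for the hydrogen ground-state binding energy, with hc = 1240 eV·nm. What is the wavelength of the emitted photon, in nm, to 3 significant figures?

ΔE = 13.60 × (1/4² − 1/5²) = 13.60 × 0.02250 = 0.3060 eV.
λ = hc/ΔE = 1240 / 0.3060 = 4050 nm.

4050 nm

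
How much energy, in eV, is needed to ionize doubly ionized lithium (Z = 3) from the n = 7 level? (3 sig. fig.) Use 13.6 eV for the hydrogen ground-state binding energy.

2.50 eV

E_n = −13.6 Z²/n² = −122.4/n² eV for Z = 3.
E_7 = −122.4/49 = −2.50 eV, so ionization (to E = 0) requires 2.50 eV.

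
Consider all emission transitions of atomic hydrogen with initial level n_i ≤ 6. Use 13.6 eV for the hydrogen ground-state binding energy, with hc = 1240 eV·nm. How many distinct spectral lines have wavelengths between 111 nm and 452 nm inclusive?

3

Enumerate all n_i → n_f pairs with 1 ≤ n_f < n_i ≤ 6 and compute λ = 1240 / [13.6·1·(1/n_f² − 1/n_i²)].
Lines falling in [111, 452] nm: 2→1 (121.6 nm), 6→2 (410.3 nm), 5→2 (434.2 nm).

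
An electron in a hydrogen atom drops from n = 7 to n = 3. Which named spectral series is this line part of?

The series is set by the lower level: n_f = 3 is the Paschen series.

Paschen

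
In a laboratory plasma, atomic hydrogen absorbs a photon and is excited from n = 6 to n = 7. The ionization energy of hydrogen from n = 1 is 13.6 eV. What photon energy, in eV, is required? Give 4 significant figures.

E_7 = −13.60/49 = −0.2776 eV and E_6 = −13.60/36 = −0.3778 eV.
The photon energy is |E_7 − E_6| = 0.1002 eV.

0.1002 eV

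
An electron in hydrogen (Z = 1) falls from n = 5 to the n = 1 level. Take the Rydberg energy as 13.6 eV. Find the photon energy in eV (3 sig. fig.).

13.1 eV

E_5 = −13.60/25 = −0.5440 eV and E_1 = −13.60/1 = −13.60 eV.
The photon energy is |E_5 − E_1| = 13.1 eV.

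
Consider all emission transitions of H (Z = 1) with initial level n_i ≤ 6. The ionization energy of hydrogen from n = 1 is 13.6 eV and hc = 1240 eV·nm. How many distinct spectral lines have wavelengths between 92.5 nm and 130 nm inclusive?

5

Enumerate all n_i → n_f pairs with 1 ≤ n_f < n_i ≤ 6 and compute λ = 1240 / [13.6·1·(1/n_f² − 1/n_i²)].
Lines falling in [92.5, 130] nm: 6→1 (93.78 nm), 5→1 (94.98 nm), 4→1 (97.25 nm), 3→1 (102.6 nm), 2→1 (121.6 nm).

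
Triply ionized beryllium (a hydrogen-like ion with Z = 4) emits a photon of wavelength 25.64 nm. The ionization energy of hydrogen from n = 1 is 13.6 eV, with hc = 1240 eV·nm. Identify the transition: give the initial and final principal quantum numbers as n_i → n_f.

The photon energy is ΔE = hc/λ = 1240 / 25.64 = 48.36 eV.
With Z = 4, ΔE = 217.6 × (1/n_f² − 1/n_i²), so 1/n_f² − 1/n_i² = 0.2223.
Trying n_f = 2 gives 1/n_i² = 0.02775, i.e. n_i ≈ 6; this pair matches.

n_i = 6, n_f = 2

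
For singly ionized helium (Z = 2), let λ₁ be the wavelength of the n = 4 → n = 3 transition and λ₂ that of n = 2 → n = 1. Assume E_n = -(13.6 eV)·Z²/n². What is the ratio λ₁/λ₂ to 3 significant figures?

λ ∝ 1/ΔE ∝ 1/(1/n_f² − 1/n_i²), and the Z² and hc factors cancel in the ratio.
λ₁/λ₂ = (1/1² − 1/2²)/(1/3² − 1/4²) = 0.7500/0.04861 = 15.4.

15.4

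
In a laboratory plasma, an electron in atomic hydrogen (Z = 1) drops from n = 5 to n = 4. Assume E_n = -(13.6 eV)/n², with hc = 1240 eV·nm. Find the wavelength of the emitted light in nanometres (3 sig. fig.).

ΔE = 13.60 × (1/4² − 1/5²) = 13.60 × 0.02250 = 0.3060 eV.
λ = hc/ΔE = 1240 / 0.3060 = 4050 nm.
This line belongs to the Brackett series.

4050 nm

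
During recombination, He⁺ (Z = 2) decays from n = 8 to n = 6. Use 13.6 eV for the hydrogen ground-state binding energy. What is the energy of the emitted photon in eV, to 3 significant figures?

The Bohr energies scale as Z², so for Z = 2: E_n = −54.40/n² eV.
E_8 = −54.40/64 = −0.8500 eV and E_6 = −54.40/36 = −1.511 eV.
The photon energy is |E_8 − E_6| = 0.661 eV.

0.661 eV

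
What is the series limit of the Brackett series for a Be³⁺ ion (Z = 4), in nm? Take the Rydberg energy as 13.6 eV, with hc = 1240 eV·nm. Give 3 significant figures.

The Brackett series has lower level n_f = 4; the series limit corresponds to n_i → ∞.
ΔE_max = 13.6 × 16 / 4² = 13.60 eV.
λ_min = 1240 / 13.60 = 91.2 nm.

91.2 nm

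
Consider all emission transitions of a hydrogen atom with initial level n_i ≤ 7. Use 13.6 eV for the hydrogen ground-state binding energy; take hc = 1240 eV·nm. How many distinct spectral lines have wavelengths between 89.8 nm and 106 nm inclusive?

Enumerate all n_i → n_f pairs with 1 ≤ n_f < n_i ≤ 7 and compute λ = 1240 / [13.6·1·(1/n_f² − 1/n_i²)].
Lines falling in [89.8, 106] nm: 7→1 (93.08 nm), 6→1 (93.78 nm), 5→1 (94.98 nm), 4→1 (97.25 nm), 3→1 (102.6 nm).

5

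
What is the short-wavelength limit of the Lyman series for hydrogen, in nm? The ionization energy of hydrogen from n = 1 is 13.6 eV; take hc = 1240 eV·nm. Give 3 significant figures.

The Lyman series has lower level n_f = 1; the series limit corresponds to n_i → ∞.
ΔE_max = 13.6 × 1 / 1² = 13.60 eV.
λ_min = 1240 / 13.60 = 91.2 nm.

91.2 nm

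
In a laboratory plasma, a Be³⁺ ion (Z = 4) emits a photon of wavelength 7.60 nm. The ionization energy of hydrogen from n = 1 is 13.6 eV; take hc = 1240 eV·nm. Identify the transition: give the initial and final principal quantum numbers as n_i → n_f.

n_i = 2, n_f = 1

The photon energy is ΔE = hc/λ = 1240 / 7.60 = 163.2 eV.
With Z = 4, ΔE = 217.6 × (1/n_f² − 1/n_i²), so 1/n_f² − 1/n_i² = 0.7498.
Trying n_f = 1 gives 1/n_i² = 0.2502, i.e. n_i ≈ 2; this pair matches.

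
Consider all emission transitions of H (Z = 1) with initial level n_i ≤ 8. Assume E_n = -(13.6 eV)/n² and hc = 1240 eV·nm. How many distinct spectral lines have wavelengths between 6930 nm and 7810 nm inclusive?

Enumerate all n_i → n_f pairs with 1 ≤ n_f < n_i ≤ 8 and compute λ = 1240 / [13.6·1·(1/n_f² − 1/n_i²)].
Lines falling in [6930, 7810] nm: 6→5 (7460 nm), 8→6 (7503 nm).

2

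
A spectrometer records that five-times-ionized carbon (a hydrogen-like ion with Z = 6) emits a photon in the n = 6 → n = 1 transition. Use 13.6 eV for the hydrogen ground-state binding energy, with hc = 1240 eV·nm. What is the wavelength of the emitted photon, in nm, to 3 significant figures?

2.61 nm

For Z = 6 the level energies scale as Z², so the effective Rydberg energy is 13.6 × 36 = 489.6 eV.
ΔE = 489.6 × (1/1² − 1/6²) = 489.6 × 0.9722 = 476.0 eV.
λ = hc/ΔE = 1240 / 476.0 = 2.61 nm.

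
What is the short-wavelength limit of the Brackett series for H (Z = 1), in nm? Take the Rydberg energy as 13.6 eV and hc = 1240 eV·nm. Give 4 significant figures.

The Brackett series has lower level n_f = 4; the series limit corresponds to n_i → ∞.
ΔE_max = 13.6 × 1 / 4² = 0.8500 eV.
λ_min = 1240 / 0.8500 = 1459 nm.

1459 nm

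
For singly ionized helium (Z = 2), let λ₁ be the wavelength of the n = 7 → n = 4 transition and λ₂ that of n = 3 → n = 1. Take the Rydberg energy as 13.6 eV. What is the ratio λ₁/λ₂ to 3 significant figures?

21.1

λ ∝ 1/ΔE ∝ 1/(1/n_f² − 1/n_i²), and the Z² and hc factors cancel in the ratio.
λ₁/λ₂ = (1/1² − 1/3²)/(1/4² − 1/7²) = 0.8889/0.04209 = 21.1.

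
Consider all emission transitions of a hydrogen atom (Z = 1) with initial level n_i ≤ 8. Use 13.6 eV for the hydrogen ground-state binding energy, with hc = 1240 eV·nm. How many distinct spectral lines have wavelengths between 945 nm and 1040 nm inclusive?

2

Enumerate all n_i → n_f pairs with 1 ≤ n_f < n_i ≤ 8 and compute λ = 1240 / [13.6·1·(1/n_f² − 1/n_i²)].
Lines falling in [945, 1040] nm: 8→3 (954.9 nm), 7→3 (1005 nm).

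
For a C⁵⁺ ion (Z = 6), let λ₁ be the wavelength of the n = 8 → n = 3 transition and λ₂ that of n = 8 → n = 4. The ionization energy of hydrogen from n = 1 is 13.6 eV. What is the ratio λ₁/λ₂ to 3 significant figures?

λ ∝ 1/ΔE ∝ 1/(1/n_f² − 1/n_i²), and the Z² and hc factors cancel in the ratio.
λ₁/λ₂ = (1/4² − 1/8²)/(1/3² − 1/8²) = 0.04688/0.09549 = 0.491.

0.491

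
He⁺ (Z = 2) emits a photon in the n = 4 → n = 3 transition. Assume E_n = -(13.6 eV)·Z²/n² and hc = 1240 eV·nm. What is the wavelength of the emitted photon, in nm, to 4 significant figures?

For Z = 2 the level energies scale as Z², so the effective Rydberg energy is 13.6 × 4 = 54.40 eV.
ΔE = 54.40 × (1/3² − 1/4²) = 54.40 × 0.04861 = 2.644 eV.
λ = hc/ΔE = 1240 / 2.644 = 468.9 nm.

468.9 nm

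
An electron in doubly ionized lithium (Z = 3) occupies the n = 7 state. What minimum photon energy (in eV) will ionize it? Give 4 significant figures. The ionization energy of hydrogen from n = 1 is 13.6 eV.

2.498 eV

E_n = −13.6 Z²/n² = −122.4/n² eV for Z = 3.
E_7 = −122.4/49 = −2.498 eV, so ionization (to E = 0) requires 2.498 eV.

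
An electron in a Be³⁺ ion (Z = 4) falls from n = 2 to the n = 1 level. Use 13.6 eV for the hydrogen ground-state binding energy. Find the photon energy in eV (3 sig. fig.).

163 eV

The Bohr energies scale as Z², so for Z = 4: E_n = −217.6/n² eV.
E_2 = −217.6/4 = −54.40 eV and E_1 = −217.6/1 = −217.6 eV.
The photon energy is |E_2 − E_1| = 163 eV.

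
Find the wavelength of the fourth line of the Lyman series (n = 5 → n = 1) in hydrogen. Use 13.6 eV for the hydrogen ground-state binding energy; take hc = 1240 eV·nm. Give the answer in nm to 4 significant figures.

94.98 nm

The Lyman series terminates on n_f = 1; the fourth line has n_i = 1+4 = 5.
ΔE = 13.60 × (1/1² − 1/5²) = 13.06 eV.
λ = 1240 / 13.06 = 94.98 nm.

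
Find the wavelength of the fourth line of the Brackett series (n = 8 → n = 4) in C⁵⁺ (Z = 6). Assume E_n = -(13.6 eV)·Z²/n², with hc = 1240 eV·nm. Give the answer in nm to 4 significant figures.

54.03 nm

The Brackett series terminates on n_f = 4; the fourth line has n_i = 4+4 = 8.
ΔE = 489.6 × (1/4² − 1/8²) = 22.95 eV.
λ = 1240 / 22.95 = 54.03 nm.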